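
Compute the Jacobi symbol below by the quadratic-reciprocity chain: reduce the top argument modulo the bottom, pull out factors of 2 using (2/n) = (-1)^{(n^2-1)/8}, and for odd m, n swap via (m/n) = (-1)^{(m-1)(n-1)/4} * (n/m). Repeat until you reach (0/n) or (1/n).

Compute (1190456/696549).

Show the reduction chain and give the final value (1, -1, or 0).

-1

(1190456/696549): 1190456 mod 696549 = 493907, so (1190456/696549) = (493907/696549)
flip (493907/696549) -> (696549/493907): both odd, 493907 mod 4 = 3, 696549 mod 4 = 1, so the flip contributes +1; sign now +1
(696549/493907): 696549 mod 493907 = 202642, so (696549/493907) = (202642/493907)
factor out 2^1: 202642 = 2^1·101321; with 493907 mod 8 = 3, (2/493907) = -1; sign now -1; continue with (101321/493907)
flip (101321/493907) -> (493907/101321): both odd, 101321 mod 4 = 1, 493907 mod 4 = 3, so the flip contributes +1; sign now -1
(493907/101321): 493907 mod 101321 = 88623, so (493907/101321) = (88623/101321)
flip (88623/101321) -> (101321/88623): both odd, 88623 mod 4 = 3, 101321 mod 4 = 1, so the flip contributes +1; sign now -1
(101321/88623): 101321 mod 88623 = 12698, so (101321/88623) = (12698/88623)
factor out 2^1: 12698 = 2^1·6349; with 88623 mod 8 = 7, (2/88623) = +1; sign now -1; continue with (6349/88623)
flip (6349/88623) -> (88623/6349): both odd, 6349 mod 4 = 1, 88623 mod 4 = 3, so the flip contributes +1; sign now -1
(88623/6349): 88623 mod 6349 = 6086, so (88623/6349) = (6086/6349)
factor out 2^1: 6086 = 2^1·3043; with 6349 mod 8 = 5, (2/6349) = -1; sign now +1; continue with (3043/6349)
flip (3043/6349) -> (6349/3043): both odd, 3043 mod 4 = 3, 6349 mod 4 = 1, so the flip contributes +1; sign now +1
(6349/3043): 6349 mod 3043 = 263, so (6349/3043) = (263/3043)
flip (263/3043) -> (3043/263): both odd, 263 mod 4 = 3, 3043 mod 4 = 3, so the flip contributes -1; sign now -1
(3043/263): 3043 mod 263 = 150, so (3043/263) = (150/263)
factor out 2^1: 150 = 2^1·75; with 263 mod 8 = 7, (2/263) = +1; sign now -1; continue with (75/263)
flip (75/263) -> (263/75): both odd, 75 mod 4 = 3, 263 mod 4 = 3, so the flip contributes -1; sign now +1
(263/75): 263 mod 75 = 38, so (263/75) = (38/75)
factor out 2^1: 38 = 2^1·19; with 75 mod 8 = 3, (2/75) = -1; sign now -1; continue with (19/75)
flip (19/75) -> (75/19): both odd, 19 mod 4 = 3, 75 mod 4 = 3, so the flip contributes -1; sign now +1
(75/19): 75 mod 19 = 18, so (75/19) = (18/19)
factor out 2^1: 18 = 2^1·9; with 19 mod 8 = 3, (2/19) = -1; sign now -1; continue with (9/19)
flip (9/19) -> (19/9): both odd, 9 mod 4 = 1, 19 mod 4 = 3, so the flip contributes +1; sign now -1
(19/9): 19 mod 9 = 1, so (19/9) = (1/9)
reached (1/9) = 1, so the symbol is -1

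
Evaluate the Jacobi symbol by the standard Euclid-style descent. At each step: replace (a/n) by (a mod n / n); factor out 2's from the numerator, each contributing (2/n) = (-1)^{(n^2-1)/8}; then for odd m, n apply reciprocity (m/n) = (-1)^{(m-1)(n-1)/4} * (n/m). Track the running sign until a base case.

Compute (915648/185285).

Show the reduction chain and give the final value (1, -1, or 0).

(915648/185285): 915648 mod 185285 = 174508, so (915648/185285) = (174508/185285)
factor out 2^2: 174508 = 2^2·43627; with 185285 mod 8 = 5, (2/185285) = -1; sign now +1; continue with (43627/185285)
flip (43627/185285) -> (185285/43627): both odd, 43627 mod 4 = 3, 185285 mod 4 = 1, so the flip contributes +1; sign now +1
(185285/43627): 185285 mod 43627 = 10777, so (185285/43627) = (10777/43627)
flip (10777/43627) -> (43627/10777): both odd, 10777 mod 4 = 1, 43627 mod 4 = 3, so the flip contributes +1; sign now +1
(43627/10777): 43627 mod 10777 = 519, so (43627/10777) = (519/10777)
flip (519/10777) -> (10777/519): both odd, 519 mod 4 = 3, 10777 mod 4 = 1, so the flip contributes +1; sign now +1
(10777/519): 10777 mod 519 = 397, so (10777/519) = (397/519)
flip (397/519) -> (519/397): both odd, 397 mod 4 = 1, 519 mod 4 = 3, so the flip contributes +1; sign now +1
(519/397): 519 mod 397 = 122, so (519/397) = (122/397)
factor out 2^1: 122 = 2^1·61; with 397 mod 8 = 5, (2/397) = -1; sign now -1; continue with (61/397)
flip (61/397) -> (397/61): both odd, 61 mod 4 = 1, 397 mod 4 = 1, so the flip contributes +1; sign now -1
(397/61): 397 mod 61 = 31, so (397/61) = (31/61)
flip (31/61) -> (61/31): both odd, 31 mod 4 = 3, 61 mod 4 = 1, so the flip contributes +1; sign now -1
(61/31): 61 mod 31 = 30, so (61/31) = (30/31)
factor out 2^1: 30 = 2^1·15; with 31 mod 8 = 7, (2/31) = +1; sign now -1; continue with (15/31)
flip (15/31) -> (31/15): both odd, 15 mod 4 = 3, 31 mod 4 = 3, so the flip contributes -1; sign now +1
(31/15): 31 mod 15 = 1, so (31/15) = (1/15)
reached (1/15) = 1, so the symbol is +1

1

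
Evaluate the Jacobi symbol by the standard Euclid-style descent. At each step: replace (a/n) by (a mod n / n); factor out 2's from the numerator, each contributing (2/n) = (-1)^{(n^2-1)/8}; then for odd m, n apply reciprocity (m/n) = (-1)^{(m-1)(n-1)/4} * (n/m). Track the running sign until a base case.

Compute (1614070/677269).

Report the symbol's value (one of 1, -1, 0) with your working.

1

(1614070/677269) = (259532/677269)   [reduce mod 677269]
259532 = 2^2·64883; (2/677269) = -1 since 677269 mod 8 = 5, so (259532/677269) = (-1)^2·(64883/677269); sign now +1
reciprocity: (64883/677269) = +1·(677269/64883) since 64883 mod 4 = 3, 677269 mod 4 = 1; sign now +1
(677269/64883) = (28439/64883)   [reduce mod 64883]
reciprocity: (28439/64883) = -1·(64883/28439) since 28439 mod 4 = 3, 64883 mod 4 = 3; sign now -1
(64883/28439) = (8005/28439)   [reduce mod 28439]
reciprocity: (8005/28439) = +1·(28439/8005) since 8005 mod 4 = 1, 28439 mod 4 = 3; sign now -1
(28439/8005) = (4424/8005)   [reduce mod 8005]
4424 = 2^3·553; (2/8005) = -1 since 8005 mod 8 = 5, so (4424/8005) = (-1)^3·(553/8005); sign now +1
reciprocity: (553/8005) = +1·(8005/553) since 553 mod 4 = 1, 8005 mod 4 = 1; sign now +1
(8005/553) = (263/553)   [reduce mod 553]
reciprocity: (263/553) = +1·(553/263) since 263 mod 4 = 3, 553 mod 4 = 1; sign now +1
(553/263) = (27/263)   [reduce mod 263]
reciprocity: (27/263) = -1·(263/27) since 27 mod 4 = 3, 263 mod 4 = 3; sign now -1
(263/27) = (20/27)   [reduce mod 27]
20 = 2^2·5; (2/27) = -1 since 27 mod 8 = 3, so (20/27) = (-1)^2·(5/27); sign now -1
reciprocity: (5/27) = +1·(27/5) since 5 mod 4 = 1, 27 mod 4 = 3; sign now -1
(27/5) = (2/5)   [reduce mod 5]
2 = 2^1·1; (2/5) = -1 since 5 mod 8 = 5, so (2/5) = (-1)^1·(1/5); sign now +1
(1/5) = 1; final value = sign = +1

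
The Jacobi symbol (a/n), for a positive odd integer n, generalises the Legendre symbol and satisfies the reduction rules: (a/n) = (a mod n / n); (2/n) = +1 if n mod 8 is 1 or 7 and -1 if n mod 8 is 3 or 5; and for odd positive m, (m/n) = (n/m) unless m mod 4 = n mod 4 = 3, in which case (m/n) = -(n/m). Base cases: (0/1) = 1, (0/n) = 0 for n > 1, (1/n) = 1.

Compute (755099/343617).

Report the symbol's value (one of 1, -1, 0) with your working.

(755099/343617): 755099 mod 343617 = 67865, so (755099/343617) = (67865/343617)
flip (67865/343617) -> (343617/67865): both odd, 67865 mod 4 = 1, 343617 mod 4 = 1, so the flip contributes +1; sign now +1
(343617/67865): 343617 mod 67865 = 4292, so (343617/67865) = (4292/67865)
factor out 2^2: 4292 = 2^2·1073; with 67865 mod 8 = 1, (2/67865) = +1; sign now +1; continue with (1073/67865)
flip (1073/67865) -> (67865/1073): both odd, 1073 mod 4 = 1, 67865 mod 4 = 1, so the flip contributes +1; sign now +1
(67865/1073): 67865 mod 1073 = 266, so (67865/1073) = (266/1073)
factor out 2^1: 266 = 2^1·133; with 1073 mod 8 = 1, (2/1073) = +1; sign now +1; continue with (133/1073)
flip (133/1073) -> (1073/133): both odd, 133 mod 4 = 1, 1073 mod 4 = 1, so the flip contributes +1; sign now +1
(1073/133): 1073 mod 133 = 9, so (1073/133) = (9/133)
flip (9/133) -> (133/9): both odd, 9 mod 4 = 1, 133 mod 4 = 1, so the flip contributes +1; sign now +1
(133/9): 133 mod 9 = 7, so (133/9) = (7/9)
flip (7/9) -> (9/7): both odd, 7 mod 4 = 3, 9 mod 4 = 1, so the flip contributes +1; sign now +1
(9/7): 9 mod 7 = 2, so (9/7) = (2/7)
factor out 2^1: 2 = 2^1·1; with 7 mod 8 = 7, (2/7) = +1; sign now +1; continue with (1/7)
reached (1/7) = 1, so the symbol is +1

1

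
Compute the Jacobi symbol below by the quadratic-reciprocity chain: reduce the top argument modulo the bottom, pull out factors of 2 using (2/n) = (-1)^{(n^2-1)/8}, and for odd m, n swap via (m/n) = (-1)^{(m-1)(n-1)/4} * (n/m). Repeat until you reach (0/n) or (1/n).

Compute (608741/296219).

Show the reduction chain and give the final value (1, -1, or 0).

(608741/296219): 608741 mod 296219 = 16303, so (608741/296219) = (16303/296219)
flip (16303/296219) -> (296219/16303): both odd, 16303 mod 4 = 3, 296219 mod 4 = 3, so the flip contributes -1; sign now -1
(296219/16303): 296219 mod 16303 = 2765, so (296219/16303) = (2765/16303)
flip (2765/16303) -> (16303/2765): both odd, 2765 mod 4 = 1, 16303 mod 4 = 3, so the flip contributes +1; sign now -1
(16303/2765): 16303 mod 2765 = 2478, so (16303/2765) = (2478/2765)
factor out 2^1: 2478 = 2^1·1239; with 2765 mod 8 = 5, (2/2765) = -1; sign now +1; continue with (1239/2765)
flip (1239/2765) -> (2765/1239): both odd, 1239 mod 4 = 3, 2765 mod 4 = 1, so the flip contributes +1; sign now +1
(2765/1239): 2765 mod 1239 = 287, so (2765/1239) = (287/1239)
flip (287/1239) -> (1239/287): both odd, 287 mod 4 = 3, 1239 mod 4 = 3, so the flip contributes -1; sign now -1
(1239/287): 1239 mod 287 = 91, so (1239/287) = (91/287)
flip (91/287) -> (287/91): both odd, 91 mod 4 = 3, 287 mod 4 = 3, so the flip contributes -1; sign now +1
(287/91): 287 mod 91 = 14, so (287/91) = (14/91)
factor out 2^1: 14 = 2^1·7; with 91 mod 8 = 3, (2/91) = -1; sign now -1; continue with (7/91)
flip (7/91) -> (91/7): both odd, 7 mod 4 = 3, 91 mod 4 = 3, so the flip contributes -1; sign now +1
(91/7): 91 mod 7 = 0, so (91/7) = (0/7)
reached (0/7); gcd(a, n) > 1, so (0/7) = 0 and the symbol is 0

0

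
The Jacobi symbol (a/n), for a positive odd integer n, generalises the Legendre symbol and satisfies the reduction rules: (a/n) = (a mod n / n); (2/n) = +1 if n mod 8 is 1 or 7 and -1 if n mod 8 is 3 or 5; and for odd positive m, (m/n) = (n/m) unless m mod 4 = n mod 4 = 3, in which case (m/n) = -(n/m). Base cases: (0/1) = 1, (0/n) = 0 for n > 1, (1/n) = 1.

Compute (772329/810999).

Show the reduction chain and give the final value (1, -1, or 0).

0

reciprocity: (772329/810999) = +1·(810999/772329) since 772329 mod 4 = 1, 810999 mod 4 = 3; sign now +1
(810999/772329) = (38670/772329)   [reduce mod 772329]
38670 = 2^1·19335; (2/772329) = +1 since 772329 mod 8 = 1, so (38670/772329) = (+1)^1·(19335/772329); sign now +1
reciprocity: (19335/772329) = +1·(772329/19335) since 19335 mod 4 = 3, 772329 mod 4 = 1; sign now +1
(772329/19335) = (18264/19335)   [reduce mod 19335]
18264 = 2^3·2283; (2/19335) = +1 since 19335 mod 8 = 7, so (18264/19335) = (+1)^3·(2283/19335); sign now +1
reciprocity: (2283/19335) = -1·(19335/2283) since 2283 mod 4 = 3, 19335 mod 4 = 3; sign now -1
(19335/2283) = (1071/2283)   [reduce mod 2283]
reciprocity: (1071/2283) = -1·(2283/1071) since 1071 mod 4 = 3, 2283 mod 4 = 3; sign now +1
(2283/1071) = (141/1071)   [reduce mod 1071]
reciprocity: (141/1071) = +1·(1071/141) since 141 mod 4 = 1, 1071 mod 4 = 3; sign now +1
(1071/141) = (84/141)   [reduce mod 141]
84 = 2^2·21; (2/141) = -1 since 141 mod 8 = 5, so (84/141) = (-1)^2·(21/141); sign now +1
reciprocity: (21/141) = +1·(141/21) since 21 mod 4 = 1, 141 mod 4 = 1; sign now +1
(141/21) = (15/21)   [reduce mod 21]
reciprocity: (15/21) = +1·(21/15) since 15 mod 4 = 3, 21 mod 4 = 1; sign now +1
(21/15) = (6/15)   [reduce mod 15]
6 = 2^1·3; (2/15) = +1 since 15 mod 8 = 7, so (6/15) = (+1)^1·(3/15); sign now +1
reciprocity: (3/15) = -1·(15/3) since 3 mod 4 = 3, 15 mod 4 = 3; sign now -1
(15/3) = (0/3)   [reduce mod 3]
(0/3) = 0   [gcd(a, n) > 1]; final value = 0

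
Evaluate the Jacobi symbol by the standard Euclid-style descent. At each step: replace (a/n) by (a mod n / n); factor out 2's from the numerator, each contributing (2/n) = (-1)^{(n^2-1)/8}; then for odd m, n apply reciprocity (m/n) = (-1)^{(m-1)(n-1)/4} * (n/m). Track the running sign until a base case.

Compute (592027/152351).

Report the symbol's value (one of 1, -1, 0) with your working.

1

(592027/152351) = (134974/152351)   [reduce mod 152351]
134974 = 2^1·67487; (2/152351) = +1 since 152351 mod 8 = 7, so (134974/152351) = (+1)^1·(67487/152351); sign now +1
reciprocity: (67487/152351) = -1·(152351/67487) since 67487 mod 4 = 3, 152351 mod 4 = 3; sign now -1
(152351/67487) = (17377/67487)   [reduce mod 67487]
reciprocity: (17377/67487) = +1·(67487/17377) since 17377 mod 4 = 1, 67487 mod 4 = 3; sign now -1
(67487/17377) = (15356/17377)   [reduce mod 17377]
15356 = 2^2·3839; (2/17377) = +1 since 17377 mod 8 = 1, so (15356/17377) = (+1)^2·(3839/17377); sign now -1
reciprocity: (3839/17377) = +1·(17377/3839) since 3839 mod 4 = 3, 17377 mod 4 = 1; sign now -1
(17377/3839) = (2021/3839)   [reduce mod 3839]
reciprocity: (2021/3839) = +1·(3839/2021) since 2021 mod 4 = 1, 3839 mod 4 = 3; sign now -1
(3839/2021) = (1818/2021)   [reduce mod 2021]
1818 = 2^1·909; (2/2021) = -1 since 2021 mod 8 = 5, so (1818/2021) = (-1)^1·(909/2021); sign now +1
reciprocity: (909/2021) = +1·(2021/909) since 909 mod 4 = 1, 2021 mod 4 = 1; sign now +1
(2021/909) = (203/909)   [reduce mod 909]
reciprocity: (203/909) = +1·(909/203) since 203 mod 4 = 3, 909 mod 4 = 1; sign now +1
(909/203) = (97/203)   [reduce mod 203]
reciprocity: (97/203) = +1·(203/97) since 97 mod 4 = 1, 203 mod 4 = 3; sign now +1
(203/97) = (9/97)   [reduce mod 97]
reciprocity: (9/97) = +1·(97/9) since 9 mod 4 = 1, 97 mod 4 = 1; sign now +1
(97/9) = (7/9)   [reduce mod 9]
reciprocity: (7/9) = +1·(9/7) since 7 mod 4 = 3, 9 mod 4 = 1; sign now +1
(9/7) = (2/7)   [reduce mod 7]
2 = 2^1·1; (2/7) = +1 since 7 mod 8 = 7, so (2/7) = (+1)^1·(1/7); sign now +1
(1/7) = 1; final value = sign = +1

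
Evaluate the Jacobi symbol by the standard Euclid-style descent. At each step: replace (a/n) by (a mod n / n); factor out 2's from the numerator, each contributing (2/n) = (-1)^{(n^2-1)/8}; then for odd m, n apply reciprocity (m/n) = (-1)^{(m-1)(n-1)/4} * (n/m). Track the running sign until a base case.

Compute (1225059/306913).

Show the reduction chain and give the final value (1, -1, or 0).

-1

(1225059/306913): 1225059 mod 306913 = 304320, so (1225059/306913) = (304320/306913)
factor out 2^6: 304320 = 2^6·4755; with 306913 mod 8 = 1, (2/306913) = +1; sign now +1; continue with (4755/306913)
flip (4755/306913) -> (306913/4755): both odd, 4755 mod 4 = 3, 306913 mod 4 = 1, so the flip contributes +1; sign now +1
(306913/4755): 306913 mod 4755 = 2593, so (306913/4755) = (2593/4755)
flip (2593/4755) -> (4755/2593): both odd, 2593 mod 4 = 1, 4755 mod 4 = 3, so the flip contributes +1; sign now +1
(4755/2593): 4755 mod 2593 = 2162, so (4755/2593) = (2162/2593)
factor out 2^1: 2162 = 2^1·1081; with 2593 mod 8 = 1, (2/2593) = +1; sign now +1; continue with (1081/2593)
flip (1081/2593) -> (2593/1081): both odd, 1081 mod 4 = 1, 2593 mod 4 = 1, so the flip contributes +1; sign now +1
(2593/1081): 2593 mod 1081 = 431, so (2593/1081) = (431/1081)
flip (431/1081) -> (1081/431): both odd, 431 mod 4 = 3, 1081 mod 4 = 1, so the flip contributes +1; sign now +1
(1081/431): 1081 mod 431 = 219, so (1081/431) = (219/431)
flip (219/431) -> (431/219): both odd, 219 mod 4 = 3, 431 mod 4 = 3, so the flip contributes -1; sign now -1
(431/219): 431 mod 219 = 212, so (431/219) = (212/219)
factor out 2^2: 212 = 2^2·53; with 219 mod 8 = 3, (2/219) = -1; sign now -1; continue with (53/219)
flip (53/219) -> (219/53): both odd, 53 mod 4 = 1, 219 mod 4 = 3, so the flip contributes +1; sign now -1
(219/53): 219 mod 53 = 7, so (219/53) = (7/53)
flip (7/53) -> (53/7): both odd, 7 mod 4 = 3, 53 mod 4 = 1, so the flip contributes +1; sign now -1
(53/7): 53 mod 7 = 4, so (53/7) = (4/7)
factor out 2^2: 4 = 2^2·1; with 7 mod 8 = 7, (2/7) = +1; sign now -1; continue with (1/7)
reached (1/7) = 1, so the symbol is -1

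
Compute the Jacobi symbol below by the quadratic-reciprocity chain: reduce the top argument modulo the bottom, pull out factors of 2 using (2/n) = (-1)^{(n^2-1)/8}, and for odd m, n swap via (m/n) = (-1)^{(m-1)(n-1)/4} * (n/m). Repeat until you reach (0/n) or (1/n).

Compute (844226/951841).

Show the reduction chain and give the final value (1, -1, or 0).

844226 = 2^1·422113; (2/951841) = +1 since 951841 mod 8 = 1, so (844226/951841) = (+1)^1·(422113/951841); sign now +1
reciprocity: (422113/951841) = +1·(951841/422113) since 422113 mod 4 = 1, 951841 mod 4 = 1; sign now +1
(951841/422113) = (107615/422113)   [reduce mod 422113]
reciprocity: (107615/422113) = +1·(422113/107615) since 107615 mod 4 = 3, 422113 mod 4 = 1; sign now +1
(422113/107615) = (99268/107615)   [reduce mod 107615]
99268 = 2^2·24817; (2/107615) = +1 since 107615 mod 8 = 7, so (99268/107615) = (+1)^2·(24817/107615); sign now +1
reciprocity: (24817/107615) = +1·(107615/24817) since 24817 mod 4 = 1, 107615 mod 4 = 3; sign now +1
(107615/24817) = (8347/24817)   [reduce mod 24817]
reciprocity: (8347/24817) = +1·(24817/8347) since 8347 mod 4 = 3, 24817 mod 4 = 1; sign now +1
(24817/8347) = (8123/8347)   [reduce mod 8347]
reciprocity: (8123/8347) = -1·(8347/8123) since 8123 mod 4 = 3, 8347 mod 4 = 3; sign now -1
(8347/8123) = (224/8123)   [reduce mod 8123]
224 = 2^5·7; (2/8123) = -1 since 8123 mod 8 = 3, so (224/8123) = (-1)^5·(7/8123); sign now +1
reciprocity: (7/8123) = -1·(8123/7) since 7 mod 4 = 3, 8123 mod 4 = 3; sign now -1
(8123/7) = (3/7)   [reduce mod 7]
reciprocity: (3/7) = -1·(7/3) since 3 mod 4 = 3, 7 mod 4 = 3; sign now +1
(7/3) = (1/3)   [reduce mod 3]
(1/3) = 1; final value = sign = +1

1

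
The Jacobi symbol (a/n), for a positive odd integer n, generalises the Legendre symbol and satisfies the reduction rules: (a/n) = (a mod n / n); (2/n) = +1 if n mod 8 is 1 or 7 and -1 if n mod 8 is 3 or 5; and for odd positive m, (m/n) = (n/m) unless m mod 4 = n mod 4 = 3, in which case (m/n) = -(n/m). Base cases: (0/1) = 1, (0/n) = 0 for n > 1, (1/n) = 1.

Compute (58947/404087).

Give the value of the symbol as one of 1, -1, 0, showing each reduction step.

1

reciprocity: (58947/404087) = -1·(404087/58947) since 58947 mod 4 = 3, 404087 mod 4 = 3; sign now -1
(404087/58947) = (50405/58947)   [reduce mod 58947]
reciprocity: (50405/58947) = +1·(58947/50405) since 50405 mod 4 = 1, 58947 mod 4 = 3; sign now -1
(58947/50405) = (8542/50405)   [reduce mod 50405]
8542 = 2^1·4271; (2/50405) = -1 since 50405 mod 8 = 5, so (8542/50405) = (-1)^1·(4271/50405); sign now +1
reciprocity: (4271/50405) = +1·(50405/4271) since 4271 mod 4 = 3, 50405 mod 4 = 1; sign now +1
(50405/4271) = (3424/4271)   [reduce mod 4271]
3424 = 2^5·107; (2/4271) = +1 since 4271 mod 8 = 7, so (3424/4271) = (+1)^5·(107/4271); sign now +1
reciprocity: (107/4271) = -1·(4271/107) since 107 mod 4 = 3, 4271 mod 4 = 3; sign now -1
(4271/107) = (98/107)   [reduce mod 107]
98 = 2^1·49; (2/107) = -1 since 107 mod 8 = 3, so (98/107) = (-1)^1·(49/107); sign now +1
reciprocity: (49/107) = +1·(107/49) since 49 mod 4 = 1, 107 mod 4 = 3; sign now +1
(107/49) = (9/49)   [reduce mod 49]
reciprocity: (9/49) = +1·(49/9) since 9 mod 4 = 1, 49 mod 4 = 1; sign now +1
(49/9) = (4/9)   [reduce mod 9]
4 = 2^2·1; (2/9) = +1 since 9 mod 8 = 1, so (4/9) = (+1)^2·(1/9); sign now +1
(1/9) = 1; final value = sign = +1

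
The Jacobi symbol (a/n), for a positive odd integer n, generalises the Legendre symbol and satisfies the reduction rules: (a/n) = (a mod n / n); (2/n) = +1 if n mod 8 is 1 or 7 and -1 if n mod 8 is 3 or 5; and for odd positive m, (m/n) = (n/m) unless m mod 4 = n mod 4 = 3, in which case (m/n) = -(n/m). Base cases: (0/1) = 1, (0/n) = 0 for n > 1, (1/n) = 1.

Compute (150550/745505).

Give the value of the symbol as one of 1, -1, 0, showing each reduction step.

0

factor out 2^1: 150550 = 2^1·75275; with 745505 mod 8 = 1, (2/745505) = +1; sign now +1; continue with (75275/745505)
flip (75275/745505) -> (745505/75275): both odd, 75275 mod 4 = 3, 745505 mod 4 = 1, so the flip contributes +1; sign now +1
(745505/75275): 745505 mod 75275 = 68030, so (745505/75275) = (68030/75275)
factor out 2^1: 68030 = 2^1·34015; with 75275 mod 8 = 3, (2/75275) = -1; sign now -1; continue with (34015/75275)
flip (34015/75275) -> (75275/34015): both odd, 34015 mod 4 = 3, 75275 mod 4 = 3, so the flip contributes -1; sign now +1
(75275/34015): 75275 mod 34015 = 7245, so (75275/34015) = (7245/34015)
flip (7245/34015) -> (34015/7245): both odd, 7245 mod 4 = 1, 34015 mod 4 = 3, so the flip contributes +1; sign now +1
(34015/7245): 34015 mod 7245 = 5035, so (34015/7245) = (5035/7245)
flip (5035/7245) -> (7245/5035): both odd, 5035 mod 4 = 3, 7245 mod 4 = 1, so the flip contributes +1; sign now +1
(7245/5035): 7245 mod 5035 = 2210, so (7245/5035) = (2210/5035)
factor out 2^1: 2210 = 2^1·1105; with 5035 mod 8 = 3, (2/5035) = -1; sign now -1; continue with (1105/5035)
flip (1105/5035) -> (5035/1105): both odd, 1105 mod 4 = 1, 5035 mod 4 = 3, so the flip contributes +1; sign now -1
(5035/1105): 5035 mod 1105 = 615, so (5035/1105) = (615/1105)
flip (615/1105) -> (1105/615): both odd, 615 mod 4 = 3, 1105 mod 4 = 1, so the flip contributes +1; sign now -1
(1105/615): 1105 mod 615 = 490, so (1105/615) = (490/615)
factor out 2^1: 490 = 2^1·245; with 615 mod 8 = 7, (2/615) = +1; sign now -1; continue with (245/615)
flip (245/615) -> (615/245): both odd, 245 mod 4 = 1, 615 mod 4 = 3, so the flip contributes +1; sign now -1
(615/245): 615 mod 245 = 125, so (615/245) = (125/245)
flip (125/245) -> (245/125): both odd, 125 mod 4 = 1, 245 mod 4 = 1, so the flip contributes +1; sign now -1
(245/125): 245 mod 125 = 120, so (245/125) = (120/125)
factor out 2^3: 120 = 2^3·15; with 125 mod 8 = 5, (2/125) = -1; sign now +1; continue with (15/125)
flip (15/125) -> (125/15): both odd, 15 mod 4 = 3, 125 mod 4 = 1, so the flip contributes +1; sign now +1
(125/15): 125 mod 15 = 5, so (125/15) = (5/15)
flip (5/15) -> (15/5): both odd, 5 mod 4 = 1, 15 mod 4 = 3, so the flip contributes +1; sign now +1
(15/5): 15 mod 5 = 0, so (15/5) = (0/5)
reached (0/5); gcd(a, n) > 1, so (0/5) = 0 and the symbol is 0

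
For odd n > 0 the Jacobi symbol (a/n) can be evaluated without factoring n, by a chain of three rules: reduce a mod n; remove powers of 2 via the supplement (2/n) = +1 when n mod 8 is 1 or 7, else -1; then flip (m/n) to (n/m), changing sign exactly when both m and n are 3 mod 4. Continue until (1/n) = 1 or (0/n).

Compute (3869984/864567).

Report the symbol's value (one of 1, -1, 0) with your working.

(3869984/864567): 3869984 mod 864567 = 411716, so (3869984/864567) = (411716/864567)
factor out 2^2: 411716 = 2^2·102929; with 864567 mod 8 = 7, (2/864567) = +1; sign now +1; continue with (102929/864567)
flip (102929/864567) -> (864567/102929): both odd, 102929 mod 4 = 1, 864567 mod 4 = 3, so the flip contributes +1; sign now +1
(864567/102929): 864567 mod 102929 = 41135, so (864567/102929) = (41135/102929)
flip (41135/102929) -> (102929/41135): both odd, 41135 mod 4 = 3, 102929 mod 4 = 1, so the flip contributes +1; sign now +1
(102929/41135): 102929 mod 41135 = 20659, so (102929/41135) = (20659/41135)
flip (20659/41135) -> (41135/20659): both odd, 20659 mod 4 = 3, 41135 mod 4 = 3, so the flip contributes -1; sign now -1
(41135/20659): 41135 mod 20659 = 20476, so (41135/20659) = (20476/20659)
factor out 2^2: 20476 = 2^2·5119; with 20659 mod 8 = 3, (2/20659) = -1; sign now -1; continue with (5119/20659)
flip (5119/20659) -> (20659/5119): both odd, 5119 mod 4 = 3, 20659 mod 4 = 3, so the flip contributes -1; sign now +1
(20659/5119): 20659 mod 5119 = 183, so (20659/5119) = (183/5119)
flip (183/5119) -> (5119/183): both odd, 183 mod 4 = 3, 5119 mod 4 = 3, so the flip contributes -1; sign now -1
(5119/183): 5119 mod 183 = 178, so (5119/183) = (178/183)
factor out 2^1: 178 = 2^1·89; with 183 mod 8 = 7, (2/183) = +1; sign now -1; continue with (89/183)
flip (89/183) -> (183/89): both odd, 89 mod 4 = 1, 183 mod 4 = 3, so the flip contributes +1; sign now -1
(183/89): 183 mod 89 = 5, so (183/89) = (5/89)
flip (5/89) -> (89/5): both odd, 5 mod 4 = 1, 89 mod 4 = 1, so the flip contributes +1; sign now -1
(89/5): 89 mod 5 = 4, so (89/5) = (4/5)
factor out 2^2: 4 = 2^2·1; with 5 mod 8 = 5, (2/5) = -1; sign now -1; continue with (1/5)
reached (1/5) = 1, so the symbol is -1

-1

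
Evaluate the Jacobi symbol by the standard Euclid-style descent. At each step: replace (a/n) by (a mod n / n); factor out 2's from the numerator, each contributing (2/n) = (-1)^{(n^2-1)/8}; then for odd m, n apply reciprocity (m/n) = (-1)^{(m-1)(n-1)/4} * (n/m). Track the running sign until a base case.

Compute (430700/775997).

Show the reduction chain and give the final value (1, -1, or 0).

factor out 2^2: 430700 = 2^2·107675; with 775997 mod 8 = 5, (2/775997) = -1; sign now +1; continue with (107675/775997)
flip (107675/775997) -> (775997/107675): both odd, 107675 mod 4 = 3, 775997 mod 4 = 1, so the flip contributes +1; sign now +1
(775997/107675): 775997 mod 107675 = 22272, so (775997/107675) = (22272/107675)
factor out 2^8: 22272 = 2^8·87; with 107675 mod 8 = 3, (2/107675) = -1; sign now +1; continue with (87/107675)
flip (87/107675) -> (107675/87): both odd, 87 mod 4 = 3, 107675 mod 4 = 3, so the flip contributes -1; sign now -1
(107675/87): 107675 mod 87 = 56, so (107675/87) = (56/87)
factor out 2^3: 56 = 2^3·7; with 87 mod 8 = 7, (2/87) = +1; sign now -1; continue with (7/87)
flip (7/87) -> (87/7): both odd, 7 mod 4 = 3, 87 mod 4 = 3, so the flip contributes -1; sign now +1
(87/7): 87 mod 7 = 3, so (87/7) = (3/7)
flip (3/7) -> (7/3): both odd, 3 mod 4 = 3, 7 mod 4 = 3, so the flip contributes -1; sign now -1
(7/3): 7 mod 3 = 1, so (7/3) = (1/3)
reached (1/3) = 1, so the symbol is -1

-1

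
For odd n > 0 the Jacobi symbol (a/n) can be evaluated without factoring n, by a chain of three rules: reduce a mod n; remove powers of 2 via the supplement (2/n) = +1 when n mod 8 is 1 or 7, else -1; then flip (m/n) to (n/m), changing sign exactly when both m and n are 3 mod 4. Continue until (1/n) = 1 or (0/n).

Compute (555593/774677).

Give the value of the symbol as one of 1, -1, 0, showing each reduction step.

-1

flip (555593/774677) -> (774677/555593): both odd, 555593 mod 4 = 1, 774677 mod 4 = 1, so the flip contributes +1; sign now +1
(774677/555593): 774677 mod 555593 = 219084, so (774677/555593) = (219084/555593)
factor out 2^2: 219084 = 2^2·54771; with 555593 mod 8 = 1, (2/555593) = +1; sign now +1; continue with (54771/555593)
flip (54771/555593) -> (555593/54771): both odd, 54771 mod 4 = 3, 555593 mod 4 = 1, so the flip contributes +1; sign now +1
(555593/54771): 555593 mod 54771 = 7883, so (555593/54771) = (7883/54771)
flip (7883/54771) -> (54771/7883): both odd, 7883 mod 4 = 3, 54771 mod 4 = 3, so the flip contributes -1; sign now -1
(54771/7883): 54771 mod 7883 = 7473, so (54771/7883) = (7473/7883)
flip (7473/7883) -> (7883/7473): both odd, 7473 mod 4 = 1, 7883 mod 4 = 3, so the flip contributes +1; sign now -1
(7883/7473): 7883 mod 7473 = 410, so (7883/7473) = (410/7473)
factor out 2^1: 410 = 2^1·205; with 7473 mod 8 = 1, (2/7473) = +1; sign now -1; continue with (205/7473)
flip (205/7473) -> (7473/205): both odd, 205 mod 4 = 1, 7473 mod 4 = 1, so the flip contributes +1; sign now -1
(7473/205): 7473 mod 205 = 93, so (7473/205) = (93/205)
flip (93/205) -> (205/93): both odd, 93 mod 4 = 1, 205 mod 4 = 1, so the flip contributes +1; sign now -1
(205/93): 205 mod 93 = 19, so (205/93) = (19/93)
flip (19/93) -> (93/19): both odd, 19 mod 4 = 3, 93 mod 4 = 1, so the flip contributes +1; sign now -1
(93/19): 93 mod 19 = 17, so (93/19) = (17/19)
flip (17/19) -> (19/17): both odd, 17 mod 4 = 1, 19 mod 4 = 3, so the flip contributes +1; sign now -1
(19/17): 19 mod 17 = 2, so (19/17) = (2/17)
factor out 2^1: 2 = 2^1·1; with 17 mod 8 = 1, (2/17) = +1; sign now -1; continue with (1/17)
reached (1/17) = 1, so the symbol is -1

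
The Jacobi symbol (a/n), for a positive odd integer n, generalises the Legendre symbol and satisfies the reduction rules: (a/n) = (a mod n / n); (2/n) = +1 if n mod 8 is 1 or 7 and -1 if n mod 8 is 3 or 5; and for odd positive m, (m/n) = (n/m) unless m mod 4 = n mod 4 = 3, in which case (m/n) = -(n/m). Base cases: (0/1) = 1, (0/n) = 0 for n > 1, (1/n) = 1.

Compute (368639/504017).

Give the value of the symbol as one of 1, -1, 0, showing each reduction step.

-1

reciprocity: (368639/504017) = +1·(504017/368639) since 368639 mod 4 = 3, 504017 mod 4 = 1; sign now +1
(504017/368639) = (135378/368639)   [reduce mod 368639]
135378 = 2^1·67689; (2/368639) = +1 since 368639 mod 8 = 7, so (135378/368639) = (+1)^1·(67689/368639); sign now +1
reciprocity: (67689/368639) = +1·(368639/67689) since 67689 mod 4 = 1, 368639 mod 4 = 3; sign now +1
(368639/67689) = (30194/67689)   [reduce mod 67689]
30194 = 2^1·15097; (2/67689) = +1 since 67689 mod 8 = 1, so (30194/67689) = (+1)^1·(15097/67689); sign now +1
reciprocity: (15097/67689) = +1·(67689/15097) since 15097 mod 4 = 1, 67689 mod 4 = 1; sign now +1
(67689/15097) = (7301/15097)   [reduce mod 15097]
reciprocity: (7301/15097) = +1·(15097/7301) since 7301 mod 4 = 1, 15097 mod 4 = 1; sign now +1
(15097/7301) = (495/7301)   [reduce mod 7301]
reciprocity: (495/7301) = +1·(7301/495) since 495 mod 4 = 3, 7301 mod 4 = 1; sign now +1
(7301/495) = (371/495)   [reduce mod 495]
reciprocity: (371/495) = -1·(495/371) since 371 mod 4 = 3, 495 mod 4 = 3; sign now -1
(495/371) = (124/371)   [reduce mod 371]
124 = 2^2·31; (2/371) = -1 since 371 mod 8 = 3, so (124/371) = (-1)^2·(31/371); sign now -1
reciprocity: (31/371) = -1·(371/31) since 31 mod 4 = 3, 371 mod 4 = 3; sign now +1
(371/31) = (30/31)   [reduce mod 31]
30 = 2^1·15; (2/31) = +1 since 31 mod 8 = 7, so (30/31) = (+1)^1·(15/31); sign now +1
reciprocity: (15/31) = -1·(31/15) since 15 mod 4 = 3, 31 mod 4 = 3; sign now -1
(31/15) = (1/15)   [reduce mod 15]
(1/15) = 1; final value = sign = -1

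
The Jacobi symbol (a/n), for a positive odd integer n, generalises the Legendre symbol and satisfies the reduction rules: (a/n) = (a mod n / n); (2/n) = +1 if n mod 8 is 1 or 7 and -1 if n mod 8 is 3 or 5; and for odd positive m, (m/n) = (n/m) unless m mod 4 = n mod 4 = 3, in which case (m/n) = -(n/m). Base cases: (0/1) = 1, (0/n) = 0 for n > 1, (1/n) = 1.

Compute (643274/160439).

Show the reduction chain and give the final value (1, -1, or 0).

-1

(643274/160439): 643274 mod 160439 = 1518, so (643274/160439) = (1518/160439)
factor out 2^1: 1518 = 2^1·759; with 160439 mod 8 = 7, (2/160439) = +1; sign now +1; continue with (759/160439)
flip (759/160439) -> (160439/759): both odd, 759 mod 4 = 3, 160439 mod 4 = 3, so the flip contributes -1; sign now -1
(160439/759): 160439 mod 759 = 290, so (160439/759) = (290/759)
factor out 2^1: 290 = 2^1·145; with 759 mod 8 = 7, (2/759) = +1; sign now -1; continue with (145/759)
flip (145/759) -> (759/145): both odd, 145 mod 4 = 1, 759 mod 4 = 3, so the flip contributes +1; sign now -1
(759/145): 759 mod 145 = 34, so (759/145) = (34/145)
factor out 2^1: 34 = 2^1·17; with 145 mod 8 = 1, (2/145) = +1; sign now -1; continue with (17/145)
flip (17/145) -> (145/17): both odd, 17 mod 4 = 1, 145 mod 4 = 1, so the flip contributes +1; sign now -1
(145/17): 145 mod 17 = 9, so (145/17) = (9/17)
flip (9/17) -> (17/9): both odd, 9 mod 4 = 1, 17 mod 4 = 1, so the flip contributes +1; sign now -1
(17/9): 17 mod 9 = 8, so (17/9) = (8/9)
factor out 2^3: 8 = 2^3·1; with 9 mod 8 = 1, (2/9) = +1; sign now -1; continue with (1/9)
reached (1/9) = 1, so the symbol is -1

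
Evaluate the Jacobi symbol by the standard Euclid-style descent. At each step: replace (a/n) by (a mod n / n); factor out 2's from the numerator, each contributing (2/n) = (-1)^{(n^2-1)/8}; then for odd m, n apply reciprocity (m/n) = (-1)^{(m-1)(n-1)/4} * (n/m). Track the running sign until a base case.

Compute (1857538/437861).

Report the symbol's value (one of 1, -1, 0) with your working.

-1

(1857538/437861): 1857538 mod 437861 = 106094, so (1857538/437861) = (106094/437861)
factor out 2^1: 106094 = 2^1·53047; with 437861 mod 8 = 5, (2/437861) = -1; sign now -1; continue with (53047/437861)
flip (53047/437861) -> (437861/53047): both odd, 53047 mod 4 = 3, 437861 mod 4 = 1, so the flip contributes +1; sign now -1
(437861/53047): 437861 mod 53047 = 13485, so (437861/53047) = (13485/53047)
flip (13485/53047) -> (53047/13485): both odd, 13485 mod 4 = 1, 53047 mod 4 = 3, so the flip contributes +1; sign now -1
(53047/13485): 53047 mod 13485 = 12592, so (53047/13485) = (12592/13485)
factor out 2^4: 12592 = 2^4·787; with 13485 mod 8 = 5, (2/13485) = -1; sign now -1; continue with (787/13485)
flip (787/13485) -> (13485/787): both odd, 787 mod 4 = 3, 13485 mod 4 = 1, so the flip contributes +1; sign now -1
(13485/787): 13485 mod 787 = 106, so (13485/787) = (106/787)
factor out 2^1: 106 = 2^1·53; with 787 mod 8 = 3, (2/787) = -1; sign now +1; continue with (53/787)
flip (53/787) -> (787/53): both odd, 53 mod 4 = 1, 787 mod 4 = 3, so the flip contributes +1; sign now +1
(787/53): 787 mod 53 = 45, so (787/53) = (45/53)
flip (45/53) -> (53/45): both odd, 45 mod 4 = 1, 53 mod 4 = 1, so the flip contributes +1; sign now +1
(53/45): 53 mod 45 = 8, so (53/45) = (8/45)
factor out 2^3: 8 = 2^3·1; with 45 mod 8 = 5, (2/45) = -1; sign now -1; continue with (1/45)
reached (1/45) = 1, so the symbol is -1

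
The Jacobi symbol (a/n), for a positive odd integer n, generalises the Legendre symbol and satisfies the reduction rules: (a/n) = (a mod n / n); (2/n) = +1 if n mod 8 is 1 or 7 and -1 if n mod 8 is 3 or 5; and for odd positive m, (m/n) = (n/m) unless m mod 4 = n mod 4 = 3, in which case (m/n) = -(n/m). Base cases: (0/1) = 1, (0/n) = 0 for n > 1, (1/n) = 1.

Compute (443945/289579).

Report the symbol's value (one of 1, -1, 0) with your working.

(443945/289579) = (154366/289579)   [reduce mod 289579]
154366 = 2^1·77183; (2/289579) = -1 since 289579 mod 8 = 3, so (154366/289579) = (-1)^1·(77183/289579); sign now -1
reciprocity: (77183/289579) = -1·(289579/77183) since 77183 mod 4 = 3, 289579 mod 4 = 3; sign now +1
(289579/77183) = (58030/77183)   [reduce mod 77183]
58030 = 2^1·29015; (2/77183) = +1 since 77183 mod 8 = 7, so (58030/77183) = (+1)^1·(29015/77183); sign now +1
reciprocity: (29015/77183) = -1·(77183/29015) since 29015 mod 4 = 3, 77183 mod 4 = 3; sign now -1
(77183/29015) = (19153/29015)   [reduce mod 29015]
reciprocity: (19153/29015) = +1·(29015/19153) since 19153 mod 4 = 1, 29015 mod 4 = 3; sign now -1
(29015/19153) = (9862/19153)   [reduce mod 19153]
9862 = 2^1·4931; (2/19153) = +1 since 19153 mod 8 = 1, so (9862/19153) = (+1)^1·(4931/19153); sign now -1
reciprocity: (4931/19153) = +1·(19153/4931) since 4931 mod 4 = 3, 19153 mod 4 = 1; sign now -1
(19153/4931) = (4360/4931)   [reduce mod 4931]
4360 = 2^3·545; (2/4931) = -1 since 4931 mod 8 = 3, so (4360/4931) = (-1)^3·(545/4931); sign now +1
reciprocity: (545/4931) = +1·(4931/545) since 545 mod 4 = 1, 4931 mod 4 = 3; sign now +1
(4931/545) = (26/545)   [reduce mod 545]
26 = 2^1·13; (2/545) = +1 since 545 mod 8 = 1, so (26/545) = (+1)^1·(13/545); sign now +1
reciprocity: (13/545) = +1·(545/13) since 13 mod 4 = 1, 545 mod 4 = 1; sign now +1
(545/13) = (12/13)   [reduce mod 13]
12 = 2^2·3; (2/13) = -1 since 13 mod 8 = 5, so (12/13) = (-1)^2·(3/13); sign now +1
reciprocity: (3/13) = +1·(13/3) since 3 mod 4 = 3, 13 mod 4 = 1; sign now +1
(13/3) = (1/3)   [reduce mod 3]
(1/3) = 1; final value = sign = +1

1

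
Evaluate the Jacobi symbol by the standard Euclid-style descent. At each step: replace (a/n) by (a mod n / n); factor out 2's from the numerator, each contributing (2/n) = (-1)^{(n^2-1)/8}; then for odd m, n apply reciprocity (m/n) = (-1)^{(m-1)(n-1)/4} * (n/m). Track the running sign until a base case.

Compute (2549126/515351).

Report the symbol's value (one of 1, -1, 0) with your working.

(2549126/515351) = (487722/515351)   [reduce mod 515351]
487722 = 2^1·243861; (2/515351) = +1 since 515351 mod 8 = 7, so (487722/515351) = (+1)^1·(243861/515351); sign now +1
reciprocity: (243861/515351) = +1·(515351/243861) since 243861 mod 4 = 1, 515351 mod 4 = 3; sign now +1
(515351/243861) = (27629/243861)   [reduce mod 243861]
reciprocity: (27629/243861) = +1·(243861/27629) since 27629 mod 4 = 1, 243861 mod 4 = 1; sign now +1
(243861/27629) = (22829/27629)   [reduce mod 27629]
reciprocity: (22829/27629) = +1·(27629/22829) since 22829 mod 4 = 1, 27629 mod 4 = 1; sign now +1
(27629/22829) = (4800/22829)   [reduce mod 22829]
4800 = 2^6·75; (2/22829) = -1 since 22829 mod 8 = 5, so (4800/22829) = (-1)^6·(75/22829); sign now +1
reciprocity: (75/22829) = +1·(22829/75) since 75 mod 4 = 3, 22829 mod 4 = 1; sign now +1
(22829/75) = (29/75)   [reduce mod 75]
reciprocity: (29/75) = +1·(75/29) since 29 mod 4 = 1, 75 mod 4 = 3; sign now +1
(75/29) = (17/29)   [reduce mod 29]
reciprocity: (17/29) = +1·(29/17) since 17 mod 4 = 1, 29 mod 4 = 1; sign now +1
(29/17) = (12/17)   [reduce mod 17]
12 = 2^2·3; (2/17) = +1 since 17 mod 8 = 1, so (12/17) = (+1)^2·(3/17); sign now +1
reciprocity: (3/17) = +1·(17/3) since 3 mod 4 = 3, 17 mod 4 = 1; sign now +1
(17/3) = (2/3)   [reduce mod 3]
2 = 2^1·1; (2/3) = -1 since 3 mod 8 = 3, so (2/3) = (-1)^1·(1/3); sign now -1
(1/3) = 1; final value = sign = -1

-1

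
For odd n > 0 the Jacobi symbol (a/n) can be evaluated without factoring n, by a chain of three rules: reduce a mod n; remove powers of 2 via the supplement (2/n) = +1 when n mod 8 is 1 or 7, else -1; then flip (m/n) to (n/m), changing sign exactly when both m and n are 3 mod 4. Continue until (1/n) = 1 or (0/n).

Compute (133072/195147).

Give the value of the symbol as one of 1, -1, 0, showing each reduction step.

1

factor out 2^4: 133072 = 2^4·8317; with 195147 mod 8 = 3, (2/195147) = -1; sign now +1; continue with (8317/195147)
flip (8317/195147) -> (195147/8317): both odd, 8317 mod 4 = 1, 195147 mod 4 = 3, so the flip contributes +1; sign now +1
(195147/8317): 195147 mod 8317 = 3856, so (195147/8317) = (3856/8317)
factor out 2^4: 3856 = 2^4·241; with 8317 mod 8 = 5, (2/8317) = -1; sign now +1; continue with (241/8317)
flip (241/8317) -> (8317/241): both odd, 241 mod 4 = 1, 8317 mod 4 = 1, so the flip contributes +1; sign now +1
(8317/241): 8317 mod 241 = 123, so (8317/241) = (123/241)
flip (123/241) -> (241/123): both odd, 123 mod 4 = 3, 241 mod 4 = 1, so the flip contributes +1; sign now +1
(241/123): 241 mod 123 = 118, so (241/123) = (118/123)
factor out 2^1: 118 = 2^1·59; with 123 mod 8 = 3, (2/123) = -1; sign now -1; continue with (59/123)
flip (59/123) -> (123/59): both odd, 59 mod 4 = 3, 123 mod 4 = 3, so the flip contributes -1; sign now +1
(123/59): 123 mod 59 = 5, so (123/59) = (5/59)
flip (5/59) -> (59/5): both odd, 5 mod 4 = 1, 59 mod 4 = 3, so the flip contributes +1; sign now +1
(59/5): 59 mod 5 = 4, so (59/5) = (4/5)
factor out 2^2: 4 = 2^2·1; with 5 mod 8 = 5, (2/5) = -1; sign now +1; continue with (1/5)
reached (1/5) = 1, so the symbol is +1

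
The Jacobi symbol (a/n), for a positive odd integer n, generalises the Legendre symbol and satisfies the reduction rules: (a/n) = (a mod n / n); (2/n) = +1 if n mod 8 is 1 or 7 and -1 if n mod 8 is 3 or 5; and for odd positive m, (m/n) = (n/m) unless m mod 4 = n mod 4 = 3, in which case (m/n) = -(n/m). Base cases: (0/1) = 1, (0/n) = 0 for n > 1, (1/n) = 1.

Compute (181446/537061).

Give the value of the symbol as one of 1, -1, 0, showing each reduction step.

factor out 2^1: 181446 = 2^1·90723; with 537061 mod 8 = 5, (2/537061) = -1; sign now -1; continue with (90723/537061)
flip (90723/537061) -> (537061/90723): both odd, 90723 mod 4 = 3, 537061 mod 4 = 1, so the flip contributes +1; sign now -1
(537061/90723): 537061 mod 90723 = 83446, so (537061/90723) = (83446/90723)
factor out 2^1: 83446 = 2^1·41723; with 90723 mod 8 = 3, (2/90723) = -1; sign now +1; continue with (41723/90723)
flip (41723/90723) -> (90723/41723): both odd, 41723 mod 4 = 3, 90723 mod 4 = 3, so the flip contributes -1; sign now -1
(90723/41723): 90723 mod 41723 = 7277, so (90723/41723) = (7277/41723)
flip (7277/41723) -> (41723/7277): both odd, 7277 mod 4 = 1, 41723 mod 4 = 3, so the flip contributes +1; sign now -1
(41723/7277): 41723 mod 7277 = 5338, so (41723/7277) = (5338/7277)
factor out 2^1: 5338 = 2^1·2669; with 7277 mod 8 = 5, (2/7277) = -1; sign now +1; continue with (2669/7277)
flip (2669/7277) -> (7277/2669): both odd, 2669 mod 4 = 1, 7277 mod 4 = 1, so the flip contributes +1; sign now +1
(7277/2669): 7277 mod 2669 = 1939, so (7277/2669) = (1939/2669)
flip (1939/2669) -> (2669/1939): both odd, 1939 mod 4 = 3, 2669 mod 4 = 1, so the flip contributes +1; sign now +1
(2669/1939): 2669 mod 1939 = 730, so (2669/1939) = (730/1939)
factor out 2^1: 730 = 2^1·365; with 1939 mod 8 = 3, (2/1939) = -1; sign now -1; continue with (365/1939)
flip (365/1939) -> (1939/365): both odd, 365 mod 4 = 1, 1939 mod 4 = 3, so the flip contributes +1; sign now -1
(1939/365): 1939 mod 365 = 114, so (1939/365) = (114/365)
factor out 2^1: 114 = 2^1·57; with 365 mod 8 = 5, (2/365) = -1; sign now +1; continue with (57/365)
flip (57/365) -> (365/57): both odd, 57 mod 4 = 1, 365 mod 4 = 1, so the flip contributes +1; sign now +1
(365/57): 365 mod 57 = 23, so (365/57) = (23/57)
flip (23/57) -> (57/23): both odd, 23 mod 4 = 3, 57 mod 4 = 1, so the flip contributes +1; sign now +1
(57/23): 57 mod 23 = 11, so (57/23) = (11/23)
flip (11/23) -> (23/11): both odd, 11 mod 4 = 3, 23 mod 4 = 3, so the flip contributes -1; sign now -1
(23/11): 23 mod 11 = 1, so (23/11) = (1/11)
reached (1/11) = 1, so the symbol is -1

-1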